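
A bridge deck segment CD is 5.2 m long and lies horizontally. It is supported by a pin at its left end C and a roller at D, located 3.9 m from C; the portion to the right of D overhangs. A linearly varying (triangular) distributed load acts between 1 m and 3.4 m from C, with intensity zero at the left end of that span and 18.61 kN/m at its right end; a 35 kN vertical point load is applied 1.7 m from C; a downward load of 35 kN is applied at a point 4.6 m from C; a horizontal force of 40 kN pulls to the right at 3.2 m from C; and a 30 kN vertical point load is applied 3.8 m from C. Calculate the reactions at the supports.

C_x = -40.00 kN, C_y = 21.67 kN, D_y = 100.7 kN

Resultant of the triangular load: ½ × 18.61 × 2.4 = 22.332 kN, acting at 2.6 m from C (one-third of the span from the peak).
Moments about C: D_y·3.9 − (½·18.61·2.4)·2.6 − 35·1.7 − 35·4.6 − 30·3.8 = 0 → D_y = 392.5632/3.9 = 100.657 ≈ 100.7 kN.
ΣF_y = 0: C_y + 100.657 − ½·18.61·2.4 − 35 − 35 − 30 = 0 → C_y = 21.67 kN.
ΣF_x = 0: C_x + 40 = 0 → C_x = -40.00 kN.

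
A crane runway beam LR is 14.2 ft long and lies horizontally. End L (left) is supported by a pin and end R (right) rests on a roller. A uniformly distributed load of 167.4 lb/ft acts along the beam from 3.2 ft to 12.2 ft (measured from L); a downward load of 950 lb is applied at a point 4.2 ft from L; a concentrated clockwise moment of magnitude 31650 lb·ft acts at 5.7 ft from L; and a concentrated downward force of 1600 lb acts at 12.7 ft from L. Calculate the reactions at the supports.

L_x = 0, L_y = -701.2 lb, R_y = 4758 lb

Resultant of the distributed load: 167.4 × 9 = 1506.6 lb at 7.7 ft from L.
Moments about L: R_y·14.2 − (167.4·9)·7.7 − 950·4.2 − 31650 − 1600·12.7 = 0 → R_y = 67560.82/14.2 = 4757.8 ≈ 4758 lb.
ΣF_y = 0: L_y + 4757.8 − 167.4·9 − 950 − 1600 = 0 → L_y = -701.2 lb.
ΣF_x = 0: no horizontal applied forces, so L_x = 0.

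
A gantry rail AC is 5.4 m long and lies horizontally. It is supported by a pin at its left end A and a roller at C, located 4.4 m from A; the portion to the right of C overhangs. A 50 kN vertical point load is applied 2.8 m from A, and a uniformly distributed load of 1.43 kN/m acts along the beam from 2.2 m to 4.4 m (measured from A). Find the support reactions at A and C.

A_x = 0, A_y = 18.97 kN, C_y = 34.18 kN

Resultant of the distributed load: 1.43 × 2.2 = 3.146 kN at 3.3 m from A.
ΣM about A: C_y·4.4 − 50·2.8 − (1.43·2.2)·3.3 = 0 → C_y = 150.3818/4.4 = 34.1777 ≈ 34.18 kN.
ΣF_y = 0: A_y + 34.1777 − 50 − 1.43·2.2 = 0 → A_y = 18.97 kN.
ΣF_x = 0: no horizontal applied forces, so A_x = 0.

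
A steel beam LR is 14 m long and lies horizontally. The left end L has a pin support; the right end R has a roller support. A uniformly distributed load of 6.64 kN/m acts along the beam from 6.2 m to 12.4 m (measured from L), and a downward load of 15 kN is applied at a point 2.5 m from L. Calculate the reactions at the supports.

Resultant of the distributed load: 6.64 × 6.2 = 41.168 kN at 9.3 m from L.
ΣM about L: R_y·14 − (6.64·6.2)·9.3 − 15·2.5 = 0 → R_y = 420.3624/14 = 30.0259 ≈ 30.03 kN.
ΣF_y = 0: L_y + 30.0259 − 6.64·6.2 − 15 = 0 → L_y = 26.14 kN.
ΣF_x = 0: no horizontal applied forces, so L_x = 0.

L_x = 0, L_y = 26.14 kN, R_y = 30.03 kN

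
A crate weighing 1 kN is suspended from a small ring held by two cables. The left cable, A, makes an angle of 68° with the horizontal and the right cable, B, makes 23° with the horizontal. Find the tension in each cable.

ΣF_x = 0: −T_A·cos68° + T_B·cos23° = 0 → T_B = 0.406958·T_A.
ΣF_y = 0: T_A·sin68° + T_B·sin23° = 1.
Substitute: T_A·(0.927184 + 0.406958·0.390731) = 1 → T_A = 0.920645 ≈ 0.9206 kN.
Then T_B = 0.406958 × 0.920645 = 0.3747 kN.

T_A = 0.9206 kN, T_B = 0.3747 kN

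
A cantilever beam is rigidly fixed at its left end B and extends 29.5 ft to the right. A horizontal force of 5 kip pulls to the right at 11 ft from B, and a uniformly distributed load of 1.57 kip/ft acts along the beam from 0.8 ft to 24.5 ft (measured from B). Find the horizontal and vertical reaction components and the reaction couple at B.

Resultant of the distributed load: 1.57 × 23.7 = 37.209 kip at 12.65 ft from B.
ΣF_x = 0: B_x + 5 = 0 → B_x = -5.000 kip.
ΣF_y = 0: B_y − 1.57·23.7 = 0 → B_y = 37.21 kip.
ΣM about B: M_B − (1.57·23.7)·12.65 = 0 → M_B = 470.7 kip·ft.

B_x = -5.000 kip, B_y = 37.21 kip, M_B = 470.7 kip·ft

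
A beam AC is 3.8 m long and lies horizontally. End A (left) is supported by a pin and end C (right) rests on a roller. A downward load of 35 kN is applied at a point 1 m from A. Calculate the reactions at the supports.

A_x = 0, A_y = 25.79 kN, C_y = 9.211 kN

Moments about A: C_y·3.8 − 35·1 = 0 → C_y = 35/3.8 = 9.21053 ≈ 9.211 kN.
ΣF_y = 0: A_y + 9.21053 − 35 = 0 → A_y = 25.79 kN.
ΣF_x = 0: no horizontal applied forces, so A_x = 0.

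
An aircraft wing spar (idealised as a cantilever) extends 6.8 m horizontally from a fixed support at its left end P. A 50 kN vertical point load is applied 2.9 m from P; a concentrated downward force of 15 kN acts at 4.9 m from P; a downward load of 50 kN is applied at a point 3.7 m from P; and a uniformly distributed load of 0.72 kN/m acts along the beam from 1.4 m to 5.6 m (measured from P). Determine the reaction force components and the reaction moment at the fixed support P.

P_x = 0, P_y = 118.0 kN, M_P = 414.1 kN·m

Resultant of the distributed load: 0.72 × 4.2 = 3.024 kN at 3.5 m from P.
ΣF_x = 0: P_x = 0.
ΣF_y = 0: P_y − 50 − 15 − 50 − 0.72·4.2 = 0 → P_y = 118.0 kN.
ΣM about P: M_P − 50·2.9 − 15·4.9 − 50·3.7 − (0.72·4.2)·3.5 = 0 → M_P = 414.1 kN·m.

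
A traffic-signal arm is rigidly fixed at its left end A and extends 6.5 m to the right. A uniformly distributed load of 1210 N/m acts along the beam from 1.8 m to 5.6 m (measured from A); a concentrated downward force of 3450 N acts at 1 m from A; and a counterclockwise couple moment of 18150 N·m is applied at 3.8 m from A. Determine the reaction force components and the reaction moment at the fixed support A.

A_x = 0, A_y = 8048 N, M_A = 2313 N·m

Resultant of the distributed load: 1210 × 3.8 = 4598 N at 3.7 m from A.
ΣF_x = 0: A_x = 0.
ΣF_y = 0: A_y − 1210·3.8 − 3450 = 0 → A_y = 8048 N.
ΣM about A: M_A − (1210·3.8)·3.7 − 3450·1 + 18150 = 0 → M_A = 2313 N·m.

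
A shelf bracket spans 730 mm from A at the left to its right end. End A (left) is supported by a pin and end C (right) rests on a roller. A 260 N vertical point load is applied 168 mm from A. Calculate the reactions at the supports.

ΣM about A: C_y·730 − 260·168 = 0 → C_y = 43680/730 = 59.8356 ≈ 59.84 N.
ΣF_y = 0: A_y + 59.8356 − 260 = 0 → A_y = 200.2 N.
ΣF_x = 0: no horizontal applied forces, so A_x = 0.

A_x = 0, A_y = 200.2 N, C_y = 59.84 N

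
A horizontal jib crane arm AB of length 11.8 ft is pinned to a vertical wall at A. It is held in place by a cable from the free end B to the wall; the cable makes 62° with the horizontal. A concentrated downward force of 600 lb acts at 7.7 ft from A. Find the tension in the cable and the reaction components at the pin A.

T = 443.4 lb, A_x = 208.2 lb, A_y = 208.5 lb

ΣM about A: T·sin62°·11.8 − 600·7.7 = 0 → T = 4620/(11.8·0.882948) = 443.43 ≈ 443.4 lb.
ΣF_x = 0: A_x − T·cos62° = 0 → A_x = 443.43 × 0.469472 = 208.2 lb.
ΣF_y = 0: A_y + T·sin62° − 600 = 0 → A_y = 600 − 443.43 × 0.882948 = 208.5 lb.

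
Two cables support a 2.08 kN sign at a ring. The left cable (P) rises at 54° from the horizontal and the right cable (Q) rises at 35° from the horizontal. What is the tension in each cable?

ΣF_x = 0: −T_P·cos54° + T_Q·cos35° = 0 → T_Q = 0.717553·T_P.
ΣF_y = 0: T_P·sin54° + T_Q·sin35° = 2.08.
Substitute: T_P·(0.809017 + 0.717553·0.573576) = 2.08 → T_P = 1.7041 ≈ 1.704 kN.
Then T_Q = 0.717553 × 1.7041 = 1.223 kN.

T_P = 1.704 kN, T_Q = 1.223 kN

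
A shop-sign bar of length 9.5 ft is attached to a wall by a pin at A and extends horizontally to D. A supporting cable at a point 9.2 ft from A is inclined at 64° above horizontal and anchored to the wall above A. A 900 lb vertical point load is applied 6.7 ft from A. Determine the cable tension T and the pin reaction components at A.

ΣM about A: T·sin64°·9.2 − 900·6.7 = 0 → T = 6030/(9.2·0.898794) = 729.238 ≈ 729.2 lb.
ΣF_x = 0: A_x − T·cos64° = 0 → A_x = 729.238 × 0.438371 = 319.7 lb.
ΣF_y = 0: A_y + T·sin64° − 900 = 0 → A_y = 900 − 729.238 × 0.898794 = 244.6 lb.

T = 729.2 lb, A_x = 319.7 lb, A_y = 244.6 lb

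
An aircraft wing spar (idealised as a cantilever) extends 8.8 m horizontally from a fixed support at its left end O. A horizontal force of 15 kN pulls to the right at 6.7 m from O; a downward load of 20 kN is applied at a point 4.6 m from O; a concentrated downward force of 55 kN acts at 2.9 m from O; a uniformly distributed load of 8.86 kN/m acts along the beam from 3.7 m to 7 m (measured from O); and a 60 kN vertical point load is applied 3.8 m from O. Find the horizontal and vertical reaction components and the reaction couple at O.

O_x = -15.00 kN, O_y = 164.2 kN, M_O = 635.9 kN·m

Resultant of the distributed load: 8.86 × 3.3 = 29.238 kN at 5.35 m from O.
ΣF_x = 0: O_x + 15 = 0 → O_x = -15.00 kN.
ΣF_y = 0: O_y − 20 − 55 − 8.86·3.3 − 60 = 0 → O_y = 164.2 kN.
ΣM about O: M_O − 20·4.6 − 55·2.9 − (8.86·3.3)·5.35 − 60·3.8 = 0 → M_O = 635.9 kN·m.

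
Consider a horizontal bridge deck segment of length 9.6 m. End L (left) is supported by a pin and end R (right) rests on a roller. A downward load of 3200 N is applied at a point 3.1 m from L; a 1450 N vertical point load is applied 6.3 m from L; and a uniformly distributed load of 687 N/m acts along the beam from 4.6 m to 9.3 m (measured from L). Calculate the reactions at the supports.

Resultant of the distributed load: 687 × 4.7 = 3228.9 N at 6.95 m from L.
Moments about L: R_y·9.6 − 3200·3.1 − 1450·6.3 − (687·4.7)·6.95 = 0 → R_y = 41495.855/9.6 = 4322.48 ≈ 4322 N.
ΣF_y = 0: L_y + 4322.48 − 3200 − 1450 − 687·4.7 = 0 → L_y = 3556 N.
ΣF_x = 0: no horizontal applied forces, so L_x = 0.

L_x = 0, L_y = 3556 N, R_y = 4322 N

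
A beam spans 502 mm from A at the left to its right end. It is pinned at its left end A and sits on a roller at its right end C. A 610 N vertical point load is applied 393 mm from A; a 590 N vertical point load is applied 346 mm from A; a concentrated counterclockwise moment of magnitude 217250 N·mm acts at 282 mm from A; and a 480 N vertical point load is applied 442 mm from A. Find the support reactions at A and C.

A_x = 0, A_y = 805.9 N, C_y = 874.1 N

Moments about A: C_y·502 − 610·393 − 590·346 + 217250 − 480·442 = 0 → C_y = 438780/502 = 874.064 ≈ 874.1 N.
ΣF_y = 0: A_y + 874.064 − 610 − 590 − 480 = 0 → A_y = 805.9 N.
ΣF_x = 0: no horizontal applied forces, so A_x = 0.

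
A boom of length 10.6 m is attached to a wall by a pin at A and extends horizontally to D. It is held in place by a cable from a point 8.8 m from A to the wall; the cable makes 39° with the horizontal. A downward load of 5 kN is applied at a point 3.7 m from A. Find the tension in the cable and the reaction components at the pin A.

ΣM about A: T·sin39°·8.8 − 5·3.7 = 0 → T = 18.5/(8.8·0.62932) = 3.34055 ≈ 3.341 kN.
ΣF_x = 0: A_x − T·cos39° = 0 → A_x = 3.34055 × 0.777146 = 2.596 kN.
ΣF_y = 0: A_y + T·sin39° − 5 = 0 → A_y = 5 − 3.34055 × 0.62932 = 2.898 kN.

T = 3.341 kN, A_x = 2.596 kN, A_y = 2.898 kN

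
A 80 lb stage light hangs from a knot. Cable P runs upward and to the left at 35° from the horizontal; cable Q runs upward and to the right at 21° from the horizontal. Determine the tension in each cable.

T_P = 90.09 lb, T_Q = 79.05 lb

ΣF_x = 0: −T_P·cos35° + T_Q·cos21° = 0 → T_Q = 0.877431·T_P.
ΣF_y = 0: T_P·sin35° + T_Q·sin21° = 80.
Substitute: T_P·(0.573576 + 0.877431·0.358368) = 80 → T_P = 90.0881 ≈ 90.09 lb.
Then T_Q = 0.877431 × 90.0881 = 79.05 lb.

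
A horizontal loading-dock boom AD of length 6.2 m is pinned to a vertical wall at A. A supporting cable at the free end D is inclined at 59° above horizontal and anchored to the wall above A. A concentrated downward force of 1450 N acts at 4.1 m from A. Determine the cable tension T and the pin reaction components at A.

T = 1119 N, A_x = 576.1 N, A_y = 491.1 N

ΣM about A: T·sin59°·6.2 − 1450·4.1 = 0 → T = 5945/(6.2·0.857167) = 1118.65 ≈ 1119 N.
ΣF_x = 0: A_x − T·cos59° = 0 → A_x = 1118.65 × 0.515038 = 576.1 N.
ΣF_y = 0: A_y + T·sin59° − 1450 = 0 → A_y = 1450 − 1118.65 × 0.857167 = 491.1 N.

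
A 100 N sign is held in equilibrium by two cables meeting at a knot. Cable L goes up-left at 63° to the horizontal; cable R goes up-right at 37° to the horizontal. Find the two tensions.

ΣF_x = 0: −T_L·cos63° + T_R·cos37° = 0 → T_R = 0.568458·T_L.
ΣF_y = 0: T_L·sin63° + T_R·sin37° = 100.
Substitute: T_L·(0.891007 + 0.568458·0.601815) = 100 → T_L = 81.0955 ≈ 81.10 N.
Then T_R = 0.568458 × 81.0955 = 46.10 N.

T_L = 81.10 N, T_R = 46.10 N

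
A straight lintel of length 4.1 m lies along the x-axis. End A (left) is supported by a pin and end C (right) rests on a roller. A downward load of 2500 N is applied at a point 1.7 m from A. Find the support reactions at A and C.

Taking moments about A: C_y·4.1 − 2500·1.7 = 0 → C_y = 4250/4.1 = 1036.59 ≈ 1037 N.
ΣF_y = 0: A_y + 1036.59 − 2500 = 0 → A_y = 1463 N.
ΣF_x = 0: no horizontal applied forces, so A_x = 0.

A_x = 0, A_y = 1463 N, C_y = 1037 N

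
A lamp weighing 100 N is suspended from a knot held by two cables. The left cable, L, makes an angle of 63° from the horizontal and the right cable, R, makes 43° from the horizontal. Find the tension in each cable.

T_L = 76.08 N, T_R = 47.23 N

ΣF_x = 0: −T_L·cos63° + T_R·cos43° = 0 → T_R = 0.620754·T_L.
ΣF_y = 0: T_L·sin63° + T_R·sin43° = 100.
Substitute: T_L·(0.891007 + 0.620754·0.681998) = 100 → T_L = 76.0827 ≈ 76.08 N.
Then T_R = 0.620754 × 76.0827 = 47.23 N.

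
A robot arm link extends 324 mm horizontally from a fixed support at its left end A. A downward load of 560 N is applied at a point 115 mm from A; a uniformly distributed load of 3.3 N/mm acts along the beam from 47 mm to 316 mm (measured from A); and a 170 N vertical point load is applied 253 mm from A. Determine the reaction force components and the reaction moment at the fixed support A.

Resultant of the distributed load: 3.3 × 269 = 887.7 N at 181.5 mm from A.
ΣF_x = 0: A_x = 0.
ΣF_y = 0: A_y − 560 − 3.3·269 − 170 = 0 → A_y = 1618 N.
ΣM about A: M_A − 560·115 − (3.3·269)·181.5 − 170·253 = 0 → M_A = 268500 N·mm.

A_x = 0, A_y = 1618 N, M_A = 268500 N·mm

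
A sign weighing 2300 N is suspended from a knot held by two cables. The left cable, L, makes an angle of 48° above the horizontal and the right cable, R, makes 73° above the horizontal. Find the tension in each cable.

ΣF_x = 0: −T_L·cos48° + T_R·cos73° = 0 → T_R = 2.28863·T_L.
ΣF_y = 0: T_L·sin48° + T_R·sin73° = 2300.
Substitute: T_L·(0.743145 + 2.28863·0.956305) = 2300 → T_L = 784.508 ≈ 784.5 N.
Then T_R = 2.28863 × 784.508 = 1795 N.

T_L = 784.5 N, T_R = 1795 N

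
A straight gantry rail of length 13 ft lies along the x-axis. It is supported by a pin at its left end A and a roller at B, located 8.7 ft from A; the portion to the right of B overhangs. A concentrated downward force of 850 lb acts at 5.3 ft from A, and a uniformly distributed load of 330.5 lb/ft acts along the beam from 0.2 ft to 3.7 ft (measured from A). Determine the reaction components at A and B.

A_x = 0, A_y = 1230 lb, B_y = 777.1 lb

Resultant of the distributed load: 330.5 × 3.5 = 1156.75 lb at 1.95 ft from A.
Taking moments about A: B_y·8.7 − 850·5.3 − (330.5·3.5)·1.95 = 0 → B_y = 6760.6625/8.7 = 777.088 ≈ 777.1 lb.
ΣF_y = 0: A_y + 777.088 − 850 − 330.5·3.5 = 0 → A_y = 1230 lb.
ΣF_x = 0: no horizontal applied forces, so A_x = 0.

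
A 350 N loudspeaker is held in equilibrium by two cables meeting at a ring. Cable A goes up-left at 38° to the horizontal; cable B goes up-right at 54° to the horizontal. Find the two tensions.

T_A = 205.9 N, T_B = 276.0 N

ΣF_x = 0: −T_A·cos38° + T_B·cos54° = 0 → T_B = 1.34064·T_A.
ΣF_y = 0: T_A·sin38° + T_B·sin54° = 350.
Substitute: T_A·(0.615661 + 1.34064·0.809017) = 350 → T_A = 205.851 ≈ 205.9 N.
Then T_B = 1.34064 × 205.851 = 276.0 N.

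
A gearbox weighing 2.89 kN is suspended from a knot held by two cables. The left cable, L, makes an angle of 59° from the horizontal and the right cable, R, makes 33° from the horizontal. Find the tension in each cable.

T_L = 2.425 kN, T_R = 1.489 kN

ΣF_x = 0: −T_L·cos59° + T_R·cos33° = 0 → T_R = 0.614112·T_L.
ΣF_y = 0: T_L·sin59° + T_R·sin33° = 2.89.
Substitute: T_L·(0.857167 + 0.614112·0.544639) = 2.89 → T_L = 2.42524 ≈ 2.425 kN.
Then T_R = 0.614112 × 2.42524 = 1.489 kN.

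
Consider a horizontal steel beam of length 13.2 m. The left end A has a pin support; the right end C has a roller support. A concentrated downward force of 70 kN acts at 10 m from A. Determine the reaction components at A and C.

A_x = 0, A_y = 16.97 kN, C_y = 53.03 kN

Moments about A: C_y·13.2 − 70·10 = 0 → C_y = 700/13.2 = 53.0303 ≈ 53.03 kN.
ΣF_y = 0: A_y + 53.0303 − 70 = 0 → A_y = 16.97 kN.
ΣF_x = 0: no horizontal applied forces, so A_x = 0.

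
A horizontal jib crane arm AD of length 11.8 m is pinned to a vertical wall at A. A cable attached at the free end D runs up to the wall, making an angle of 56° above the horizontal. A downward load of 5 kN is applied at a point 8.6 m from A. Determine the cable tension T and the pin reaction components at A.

T = 4.396 kN, A_x = 2.458 kN, A_y = 1.356 kN

ΣM about A: T·sin56°·11.8 − 5·8.6 = 0 → T = 43/(11.8·0.829038) = 4.39554 ≈ 4.396 kN.
ΣF_x = 0: A_x − T·cos56° = 0 → A_x = 4.39554 × 0.559193 = 2.458 kN.
ΣF_y = 0: A_y + T·sin56° − 5 = 0 → A_y = 5 − 4.39554 × 0.829038 = 1.356 kN.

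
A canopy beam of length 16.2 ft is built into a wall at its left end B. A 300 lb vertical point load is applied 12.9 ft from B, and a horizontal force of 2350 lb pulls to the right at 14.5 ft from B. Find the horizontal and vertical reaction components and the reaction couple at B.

B_x = -2350 lb, B_y = 300.0 lb, M_B = 3870 lb·ft

ΣF_x = 0: B_x + 2350 = 0 → B_x = -2350 lb.
ΣF_y = 0: B_y − 300 = 0 → B_y = 300.0 lb.
ΣM about B: M_B − 300·12.9 = 0 → M_B = 3870 lb·ft.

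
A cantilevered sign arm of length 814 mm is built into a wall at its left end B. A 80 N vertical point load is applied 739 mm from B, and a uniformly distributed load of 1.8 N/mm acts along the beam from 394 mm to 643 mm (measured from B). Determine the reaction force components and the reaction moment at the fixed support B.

Resultant of the distributed load: 1.8 × 249 = 448.2 N at 518.5 mm from B.
ΣF_x = 0: B_x = 0.
ΣF_y = 0: B_y − 80 − 1.8·249 = 0 → B_y = 528.2 N.
ΣM about B: M_B − 80·739 − (1.8·249)·518.5 = 0 → M_B = 291500 N·mm.

B_x = 0, B_y = 528.2 N, M_B = 291500 N·mm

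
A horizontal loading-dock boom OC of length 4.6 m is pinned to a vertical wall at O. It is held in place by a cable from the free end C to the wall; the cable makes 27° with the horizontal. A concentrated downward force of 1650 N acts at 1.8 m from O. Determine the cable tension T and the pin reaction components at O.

ΣM about O: T·sin27°·4.6 − 1650·1.8 = 0 → T = 2970/(4.6·0.45399) = 1422.17 ≈ 1422 N.
ΣF_x = 0: O_x − T·cos27° = 0 → O_x = 1422.17 × 0.891007 = 1267 N.
ΣF_y = 0: O_y + T·sin27° − 1650 = 0 → O_y = 1650 − 1422.17 × 0.45399 = 1004 N.

T = 1422 N, O_x = 1267 N, O_y = 1004 N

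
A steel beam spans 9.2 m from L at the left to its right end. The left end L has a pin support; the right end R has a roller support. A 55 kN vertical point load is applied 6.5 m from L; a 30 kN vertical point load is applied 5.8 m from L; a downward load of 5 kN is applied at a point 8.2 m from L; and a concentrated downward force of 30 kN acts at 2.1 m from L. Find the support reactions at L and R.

L_x = 0, L_y = 50.92 kN, R_y = 69.08 kN

Taking moments about L: R_y·9.2 − 55·6.5 − 30·5.8 − 5·8.2 − 30·2.1 = 0 → R_y = 635.5/9.2 = 69.0761 ≈ 69.08 kN.
ΣF_y = 0: L_y + 69.0761 − 55 − 30 − 5 − 30 = 0 → L_y = 50.92 kN.
ΣF_x = 0: no horizontal applied forces, so L_x = 0.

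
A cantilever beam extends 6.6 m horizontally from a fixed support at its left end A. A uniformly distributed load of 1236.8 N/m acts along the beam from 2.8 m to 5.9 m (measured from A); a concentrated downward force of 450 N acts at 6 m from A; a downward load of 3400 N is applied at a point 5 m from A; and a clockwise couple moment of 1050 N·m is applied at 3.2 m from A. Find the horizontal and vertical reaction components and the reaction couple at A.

Resultant of the distributed load: 1236.8 × 3.1 = 3834.08 N at 4.35 m from A.
ΣF_x = 0: A_x = 0.
ΣF_y = 0: A_y − 1236.8·3.1 − 450 − 3400 = 0 → A_y = 7684 N.
ΣM about A: M_A − (1236.8·3.1)·4.35 − 450·6 − 3400·5 − 1050 = 0 → M_A = 37430 N·m.

A_x = 0, A_y = 7684 N, M_A = 37430 N·m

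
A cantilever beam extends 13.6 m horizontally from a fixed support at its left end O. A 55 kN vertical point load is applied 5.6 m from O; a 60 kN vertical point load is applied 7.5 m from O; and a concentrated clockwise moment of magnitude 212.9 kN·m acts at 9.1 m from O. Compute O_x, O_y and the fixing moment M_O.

O_x = 0, O_y = 115.0 kN, M_O = 970.9 kN·m

ΣF_x = 0: O_x = 0.
ΣF_y = 0: O_y − 55 − 60 = 0 → O_y = 115.0 kN.
ΣM about O: M_O − 55·5.6 − 60·7.5 − 212.9 = 0 → M_O = 970.9 kN·m.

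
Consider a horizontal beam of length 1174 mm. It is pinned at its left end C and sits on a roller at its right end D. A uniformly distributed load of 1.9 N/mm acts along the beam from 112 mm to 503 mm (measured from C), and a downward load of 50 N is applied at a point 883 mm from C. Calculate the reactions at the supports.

Resultant of the distributed load: 1.9 × 391 = 742.9 N at 307.5 mm from C.
ΣM about C: D_y·1174 − (1.9·391)·307.5 − 50·883 = 0 → D_y = 272591.75/1174 = 232.191 ≈ 232.2 N.
ΣF_y = 0: C_y + 232.191 − 1.9·391 − 50 = 0 → C_y = 560.7 N.
ΣF_x = 0: no horizontal applied forces, so C_x = 0.

C_x = 0, C_y = 560.7 N, D_y = 232.2 N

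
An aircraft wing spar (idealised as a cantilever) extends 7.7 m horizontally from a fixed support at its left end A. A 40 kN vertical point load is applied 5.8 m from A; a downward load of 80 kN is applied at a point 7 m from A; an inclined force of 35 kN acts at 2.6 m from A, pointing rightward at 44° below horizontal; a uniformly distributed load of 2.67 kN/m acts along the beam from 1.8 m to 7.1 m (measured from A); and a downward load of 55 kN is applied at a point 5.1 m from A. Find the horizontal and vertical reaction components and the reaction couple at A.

A_x = -25.18 kN, A_y = 213.5 kN, M_A = 1199 kN·m

Resultant of the distributed load: 2.67 × 5.3 = 14.151 kN at 4.45 m from A.
ΣF_x = 0: A_x + 35·cos44° = 0 → A_x = -25.18 kN.
ΣF_y = 0: A_y − 40 − 80 − 35·sin44° − 2.67·5.3 − 55 = 0 → A_y = 213.5 kN.
ΣM about A: M_A − 40·5.8 − 80·7 − 35·sin44°·2.6 − (2.67·5.3)·4.45 − 55·5.1 = 0 → M_A = 1199 kN·m.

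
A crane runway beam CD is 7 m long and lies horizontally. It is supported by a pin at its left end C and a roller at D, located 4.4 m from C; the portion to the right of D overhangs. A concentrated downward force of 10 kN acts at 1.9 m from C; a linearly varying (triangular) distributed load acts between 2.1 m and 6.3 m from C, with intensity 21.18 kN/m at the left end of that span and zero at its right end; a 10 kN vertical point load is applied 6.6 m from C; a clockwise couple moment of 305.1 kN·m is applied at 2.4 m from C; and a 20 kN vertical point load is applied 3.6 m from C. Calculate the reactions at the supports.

Resultant of the triangular load: ½ × 21.18 × 4.2 = 44.478 kN, acting at 3.5 m from C (one-third of the span from the peak).
ΣM about C: D_y·4.4 − 10·1.9 − (½·21.18·4.2)·3.5 − 10·6.6 − 305.1 − 20·3.6 = 0 → D_y = 617.773/4.4 = 140.403 ≈ 140.4 kN.
ΣF_y = 0: C_y + 140.403 − 10 − ½·21.18·4.2 − 10 − 20 = 0 → C_y = -55.92 kN.
ΣF_x = 0: no horizontal applied forces, so C_x = 0.

C_x = 0, C_y = -55.92 kN, D_y = 140.4 kN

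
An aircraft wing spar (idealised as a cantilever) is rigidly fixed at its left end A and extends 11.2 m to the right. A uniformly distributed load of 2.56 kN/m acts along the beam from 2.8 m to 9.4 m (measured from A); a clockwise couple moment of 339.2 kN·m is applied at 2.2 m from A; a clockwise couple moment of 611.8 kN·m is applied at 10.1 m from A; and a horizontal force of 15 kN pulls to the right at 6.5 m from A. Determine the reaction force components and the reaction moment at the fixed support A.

Resultant of the distributed load: 2.56 × 6.6 = 16.896 kN at 6.1 m from A.
ΣF_x = 0: A_x + 15 = 0 → A_x = -15.00 kN.
ΣF_y = 0: A_y − 2.56·6.6 = 0 → A_y = 16.90 kN.
ΣM about A: M_A − (2.56·6.6)·6.1 − 339.2 − 611.8 = 0 → M_A = 1054 kN·m.

A_x = -15.00 kN, A_y = 16.90 kN, M_A = 1054 kN·m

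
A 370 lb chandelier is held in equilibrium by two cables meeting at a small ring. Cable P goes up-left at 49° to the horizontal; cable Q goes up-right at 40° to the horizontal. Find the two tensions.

T_P = 283.5 lb, T_Q = 242.8 lb

ΣF_x = 0: −T_P·cos49° + T_Q·cos40° = 0 → T_Q = 0.856424·T_P.
ΣF_y = 0: T_P·sin49° + T_Q·sin40° = 370.
Substitute: T_P·(0.75471 + 0.856424·0.642788) = 370 → T_P = 283.479 ≈ 283.5 lb.
Then T_Q = 0.856424 × 283.479 = 242.8 lb.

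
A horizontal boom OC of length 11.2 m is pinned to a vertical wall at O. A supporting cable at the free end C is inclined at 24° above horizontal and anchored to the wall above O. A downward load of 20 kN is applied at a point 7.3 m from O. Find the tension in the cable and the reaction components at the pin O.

T = 32.05 kN, O_x = 29.28 kN, O_y = 6.964 kN

ΣM about O: T·sin24°·11.2 − 20·7.3 = 0 → T = 146/(11.2·0.406737) = 32.0495 ≈ 32.05 kN.
ΣF_x = 0: O_x − T·cos24° = 0 → O_x = 32.0495 × 0.913545 = 29.28 kN.
ΣF_y = 0: O_y + T·sin24° − 20 = 0 → O_y = 20 − 32.0495 × 0.406737 = 6.964 kN.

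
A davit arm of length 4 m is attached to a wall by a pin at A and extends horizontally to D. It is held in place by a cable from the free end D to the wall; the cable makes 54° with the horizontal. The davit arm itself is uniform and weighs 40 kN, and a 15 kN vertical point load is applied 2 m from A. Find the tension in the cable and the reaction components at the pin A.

T = 33.99 kN, A_x = 19.98 kN, A_y = 27.50 kN

ΣM about A: T·sin54°·4 − 40·2 − 15·2 = 0 → T = 110/(4·0.809017) = 33.9919 ≈ 33.99 kN.
ΣF_x = 0: A_x − T·cos54° = 0 → A_x = 33.9919 × 0.587785 = 19.98 kN.
ΣF_y = 0: A_y + T·sin54° − 40 − 15 = 0 → A_y = 55 − 33.9919 × 0.809017 = 27.50 kN.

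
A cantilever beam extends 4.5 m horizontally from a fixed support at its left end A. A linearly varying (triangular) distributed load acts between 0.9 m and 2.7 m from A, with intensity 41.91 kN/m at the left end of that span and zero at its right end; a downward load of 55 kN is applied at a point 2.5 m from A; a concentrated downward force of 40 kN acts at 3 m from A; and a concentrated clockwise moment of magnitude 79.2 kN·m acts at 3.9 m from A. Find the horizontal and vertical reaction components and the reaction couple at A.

Resultant of the triangular load: ½ × 41.91 × 1.8 = 37.719 kN, acting at 1.5 m from A (one-third of the span from the peak).
ΣF_x = 0: A_x = 0.
ΣF_y = 0: A_y − ½·41.91·1.8 − 55 − 40 = 0 → A_y = 132.7 kN.
ΣM about A: M_A − (½·41.91·1.8)·1.5 − 55·2.5 − 40·3 − 79.2 = 0 → M_A = 393.3 kN·m.

A_x = 0, A_y = 132.7 kN, M_A = 393.3 kN·m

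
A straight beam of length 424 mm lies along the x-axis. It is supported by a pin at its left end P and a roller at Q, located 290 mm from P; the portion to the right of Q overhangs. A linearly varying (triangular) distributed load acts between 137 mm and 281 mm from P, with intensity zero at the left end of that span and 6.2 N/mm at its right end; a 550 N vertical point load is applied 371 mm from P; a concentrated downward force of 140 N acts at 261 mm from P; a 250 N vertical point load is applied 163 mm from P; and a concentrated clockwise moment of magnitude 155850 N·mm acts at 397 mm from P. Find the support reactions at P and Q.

P_x = 0, P_y = -479.8 N, Q_y = 1866 N

Resultant of the triangular load: ½ × 6.2 × 144 = 446.4 N, acting at 233 mm from P (one-third of the span from the peak).
ΣM about P: Q_y·290 − (½·6.2·144)·233 − 550·371 − 140·261 − 250·163 − 155850 = 0 → Q_y = 541201.2/290 = 1866.21 ≈ 1866 N.
ΣF_y = 0: P_y + 1866.21 − ½·6.2·144 − 550 − 140 − 250 = 0 → P_y = -479.8 N.
ΣF_x = 0: no horizontal applied forces, so P_x = 0.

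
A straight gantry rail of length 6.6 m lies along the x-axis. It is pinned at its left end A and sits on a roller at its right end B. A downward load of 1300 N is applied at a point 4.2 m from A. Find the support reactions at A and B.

Taking moments about A: B_y·6.6 − 1300·4.2 = 0 → B_y = 5460/6.6 = 827.273 ≈ 827.3 N.
ΣF_y = 0: A_y + 827.273 − 1300 = 0 → A_y = 472.7 N.
ΣF_x = 0: no horizontal applied forces, so A_x = 0.

A_x = 0, A_y = 472.7 N, B_y = 827.3 N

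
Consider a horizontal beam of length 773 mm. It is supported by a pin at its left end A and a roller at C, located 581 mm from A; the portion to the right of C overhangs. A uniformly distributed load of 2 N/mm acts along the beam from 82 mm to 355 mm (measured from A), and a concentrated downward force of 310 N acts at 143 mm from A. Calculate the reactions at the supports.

A_x = 0, A_y = 574.4 N, C_y = 281.6 N

Resultant of the distributed load: 2 × 273 = 546 N at 218.5 mm from A.
Moments about A: C_y·581 − (2·273)·218.5 − 310·143 = 0 → C_y = 163631/581 = 281.637 ≈ 281.6 N.
ΣF_y = 0: A_y + 281.637 − 2·273 − 310 = 0 → A_y = 574.4 N.
ΣF_x = 0: no horizontal applied forces, so A_x = 0.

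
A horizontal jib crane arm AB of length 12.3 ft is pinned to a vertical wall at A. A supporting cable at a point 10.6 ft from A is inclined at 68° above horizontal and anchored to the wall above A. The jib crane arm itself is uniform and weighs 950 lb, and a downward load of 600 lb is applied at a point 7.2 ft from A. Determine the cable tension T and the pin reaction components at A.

T = 1034 lb, A_x = 387.4 lb, A_y = 591.3 lb

ΣM about A: T·sin68°·10.6 − 950·6.15 − 600·7.2 = 0 → T = 10162.5/(10.6·0.927184) = 1034.02 ≈ 1034 lb.
ΣF_x = 0: A_x − T·cos68° = 0 → A_x = 1034.02 × 0.374607 = 387.4 lb.
ΣF_y = 0: A_y + T·sin68° − 950 − 600 = 0 → A_y = 1550 − 1034.02 × 0.927184 = 591.3 lb.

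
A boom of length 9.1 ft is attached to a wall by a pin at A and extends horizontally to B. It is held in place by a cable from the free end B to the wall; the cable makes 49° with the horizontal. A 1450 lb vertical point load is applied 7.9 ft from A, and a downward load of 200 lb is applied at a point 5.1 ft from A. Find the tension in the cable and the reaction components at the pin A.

ΣM about A: T·sin49°·9.1 − 1450·7.9 − 200·5.1 = 0 → T = 12475/(9.1·0.75471) = 1816.43 ≈ 1816 lb.
ΣF_x = 0: A_x − T·cos49° = 0 → A_x = 1816.43 × 0.656059 = 1192 lb.
ΣF_y = 0: A_y + T·sin49° − 1450 − 200 = 0 → A_y = 1650 − 1816.43 × 0.75471 = 279.1 lb.

T = 1816 lb, A_x = 1192 lb, A_y = 279.1 lb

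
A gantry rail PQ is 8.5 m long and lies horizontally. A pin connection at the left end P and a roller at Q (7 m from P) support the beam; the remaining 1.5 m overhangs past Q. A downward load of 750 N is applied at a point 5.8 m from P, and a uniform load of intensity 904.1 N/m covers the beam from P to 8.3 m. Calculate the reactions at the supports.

Resultant of the distributed load: 904.1 × 8.3 = 7504.03 N at 4.15 m from P.
Taking moments about P: Q_y·7 − 750·5.8 − (904.1·8.3)·4.15 = 0 → Q_y = 35491.7245/7 = 5070.25 ≈ 5070 N.
ΣF_y = 0: P_y + 5070.25 − 750 − 904.1·8.3 = 0 → P_y = 3184 N.
ΣF_x = 0: no horizontal applied forces, so P_x = 0.

P_x = 0, P_y = 3184 N, Q_y = 5070 N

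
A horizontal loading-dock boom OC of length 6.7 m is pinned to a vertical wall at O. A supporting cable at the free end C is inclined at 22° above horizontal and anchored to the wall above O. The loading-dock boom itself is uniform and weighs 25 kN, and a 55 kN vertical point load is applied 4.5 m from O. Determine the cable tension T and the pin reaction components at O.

ΣM about O: T·sin22°·6.7 − 25·3.35 − 55·4.5 = 0 → T = 331.25/(6.7·0.374607) = 131.979 ≈ 132.0 kN.
ΣF_x = 0: O_x − T·cos22° = 0 → O_x = 131.979 × 0.927184 = 122.4 kN.
ΣF_y = 0: O_y + T·sin22° − 25 − 55 = 0 → O_y = 80 − 131.979 × 0.374607 = 30.56 kN.

T = 132.0 kN, O_x = 122.4 kN, O_y = 30.56 kN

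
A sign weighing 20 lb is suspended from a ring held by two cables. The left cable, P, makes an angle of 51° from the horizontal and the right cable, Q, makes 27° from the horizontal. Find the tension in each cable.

ΣF_x = 0: −T_P·cos51° + T_Q·cos27° = 0 → T_Q = 0.706303·T_P.
ΣF_y = 0: T_P·sin51° + T_Q·sin27° = 20.
Substitute: T_P·(0.777146 + 0.706303·0.45399) = 20 → T_P = 18.2182 ≈ 18.22 lb.
Then T_Q = 0.706303 × 18.2182 = 12.87 lb.

T_P = 18.22 lb, T_Q = 12.87 lb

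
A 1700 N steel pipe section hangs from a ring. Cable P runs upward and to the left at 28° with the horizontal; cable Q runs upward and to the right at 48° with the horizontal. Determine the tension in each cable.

T_P = 1172 N, T_Q = 1547 N

ΣF_x = 0: −T_P·cos28° + T_Q·cos48° = 0 → T_Q = 1.31954·T_P.
ΣF_y = 0: T_P·sin28° + T_Q·sin48° = 1700.
Substitute: T_P·(0.469472 + 1.31954·0.743145) = 1700 → T_P = 1172.35 ≈ 1172 N.
Then T_Q = 1.31954 × 1172.35 = 1547 N.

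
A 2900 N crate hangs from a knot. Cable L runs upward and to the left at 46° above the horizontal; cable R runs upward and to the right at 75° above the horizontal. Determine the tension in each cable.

T_L = 875.6 N, T_R = 2350 N

ΣF_x = 0: −T_L·cos46° + T_R·cos75° = 0 → T_R = 2.68395·T_L.
ΣF_y = 0: T_L·sin46° + T_R·sin75° = 2900.
Substitute: T_L·(0.71934 + 2.68395·0.965926) = 2900 → T_L = 875.647 ≈ 875.6 N.
Then T_R = 2.68395 × 875.647 = 2350 N.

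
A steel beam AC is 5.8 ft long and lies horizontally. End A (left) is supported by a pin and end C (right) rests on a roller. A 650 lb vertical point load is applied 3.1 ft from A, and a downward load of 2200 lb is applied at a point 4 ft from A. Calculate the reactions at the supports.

Moments about A: C_y·5.8 − 650·3.1 − 2200·4 = 0 → C_y = 10815/5.8 = 1864.66 ≈ 1865 lb.
ΣF_y = 0: A_y + 1864.66 − 650 − 2200 = 0 → A_y = 985.3 lb.
ΣF_x = 0: no horizontal applied forces, so A_x = 0.

A_x = 0, A_y = 985.3 lb, C_y = 1865 lb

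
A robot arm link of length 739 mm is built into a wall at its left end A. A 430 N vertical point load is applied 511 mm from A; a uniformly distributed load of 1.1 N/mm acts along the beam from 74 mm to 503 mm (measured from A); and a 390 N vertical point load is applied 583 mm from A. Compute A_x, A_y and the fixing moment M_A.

A_x = 0, A_y = 1292 N, M_A = 583200 N·mm

Resultant of the distributed load: 1.1 × 429 = 471.9 N at 288.5 mm from A.
ΣF_x = 0: A_x = 0.
ΣF_y = 0: A_y − 430 − 1.1·429 − 390 = 0 → A_y = 1292 N.
ΣM about A: M_A − 430·511 − (1.1·429)·288.5 − 390·583 = 0 → M_A = 583200 N·mm.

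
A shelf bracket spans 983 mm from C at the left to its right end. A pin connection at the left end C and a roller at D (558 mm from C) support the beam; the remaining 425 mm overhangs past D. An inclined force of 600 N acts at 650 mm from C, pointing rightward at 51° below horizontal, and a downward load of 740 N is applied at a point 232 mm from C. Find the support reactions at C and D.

C_x = -377.6 N, C_y = 355.5 N, D_y = 850.8 N

Taking moments about C: D_y·558 − 600·sin51°·650 − 740·232 = 0 → D_y = 474767/558 = 850.837 ≈ 850.8 N.
ΣF_y = 0: C_y + 850.837 − 600·sin51° − 740 = 0 → C_y = 355.5 N.
ΣF_x = 0: C_x + 600·cos51° = 0 → C_x = -377.6 N.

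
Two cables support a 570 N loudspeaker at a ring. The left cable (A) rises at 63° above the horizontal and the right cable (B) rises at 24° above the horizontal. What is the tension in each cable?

ΣF_x = 0: −T_A·cos63° + T_B·cos24° = 0 → T_B = 0.496954·T_A.
ΣF_y = 0: T_A·sin63° + T_B·sin24° = 570.
Substitute: T_A·(0.891007 + 0.496954·0.406737) = 570 → T_A = 521.435 ≈ 521.4 N.
Then T_B = 0.496954 × 521.435 = 259.1 N.

T_A = 521.4 N, T_B = 259.1 N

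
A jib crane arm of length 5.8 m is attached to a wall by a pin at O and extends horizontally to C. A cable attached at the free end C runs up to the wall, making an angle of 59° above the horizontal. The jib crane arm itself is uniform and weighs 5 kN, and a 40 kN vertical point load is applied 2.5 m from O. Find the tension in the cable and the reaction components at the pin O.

ΣM about O: T·sin59°·5.8 − 5·2.9 − 40·2.5 = 0 → T = 114.5/(5.8·0.857167) = 23.031 ≈ 23.03 kN.
ΣF_x = 0: O_x − T·cos59° = 0 → O_x = 23.031 × 0.515038 = 11.86 kN.
ΣF_y = 0: O_y + T·sin59° − 5 − 40 = 0 → O_y = 45 − 23.031 × 0.857167 = 25.26 kN.

T = 23.03 kN, O_x = 11.86 kN, O_y = 25.26 kN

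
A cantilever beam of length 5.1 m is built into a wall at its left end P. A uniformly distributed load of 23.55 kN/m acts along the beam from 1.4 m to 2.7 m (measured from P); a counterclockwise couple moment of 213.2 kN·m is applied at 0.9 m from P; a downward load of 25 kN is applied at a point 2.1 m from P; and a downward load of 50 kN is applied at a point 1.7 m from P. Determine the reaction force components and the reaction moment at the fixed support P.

P_x = 0, P_y = 105.6 kN, M_P = -12.94 kN·m

Resultant of the distributed load: 23.55 × 1.3 = 30.615 kN at 2.05 m from P.
ΣF_x = 0: P_x = 0.
ΣF_y = 0: P_y − 23.55·1.3 − 25 − 50 = 0 → P_y = 105.6 kN.
ΣM about P: M_P − (23.55·1.3)·2.05 + 213.2 − 25·2.1 − 50·1.7 = 0 → M_P = -12.94 kN·m.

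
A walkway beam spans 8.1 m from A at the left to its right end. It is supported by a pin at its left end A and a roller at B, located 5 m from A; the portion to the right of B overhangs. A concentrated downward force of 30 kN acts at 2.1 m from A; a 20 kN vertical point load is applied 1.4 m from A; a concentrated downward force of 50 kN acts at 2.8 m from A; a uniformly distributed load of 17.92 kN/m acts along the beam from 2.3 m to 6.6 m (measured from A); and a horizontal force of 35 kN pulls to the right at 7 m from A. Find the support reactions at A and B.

A_x = -35.00 kN, A_y = 62.28 kN, B_y = 114.8 kN

Resultant of the distributed load: 17.92 × 4.3 = 77.056 kN at 4.45 m from A.
ΣM about A: B_y·5 − 30·2.1 − 20·1.4 − 50·2.8 − (17.92·4.3)·4.45 = 0 → B_y = 573.8992/5 = 114.78 ≈ 114.8 kN.
ΣF_y = 0: A_y + 114.78 − 30 − 20 − 50 − 17.92·4.3 = 0 → A_y = 62.28 kN.
ΣF_x = 0: A_x + 35 = 0 → A_x = -35.00 kN.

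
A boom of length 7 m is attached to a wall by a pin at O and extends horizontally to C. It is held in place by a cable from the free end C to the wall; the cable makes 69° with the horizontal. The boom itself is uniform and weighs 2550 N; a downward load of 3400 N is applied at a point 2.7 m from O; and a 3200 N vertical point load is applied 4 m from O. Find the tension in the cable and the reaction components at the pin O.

ΣM about O: T·sin69°·7 − 2550·3.5 − 3400·2.7 − 3200·4 = 0 → T = 30905/(7·0.93358) = 4729.11 ≈ 4729 N.
ΣF_x = 0: O_x − T·cos69° = 0 → O_x = 4729.11 × 0.358368 = 1695 N.
ΣF_y = 0: O_y + T·sin69° − 2550 − 3400 − 3200 = 0 → O_y = 9150 − 4729.11 × 0.93358 = 4735 N.

T = 4729 N, O_x = 1695 N, O_y = 4735 N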